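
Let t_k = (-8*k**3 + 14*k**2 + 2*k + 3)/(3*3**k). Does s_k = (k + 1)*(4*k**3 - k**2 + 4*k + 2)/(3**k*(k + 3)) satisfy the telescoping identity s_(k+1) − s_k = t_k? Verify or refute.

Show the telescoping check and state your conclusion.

s_(k+1) = (k + 2)*(4*k + 4*(k + 1)**3 - (k + 1)**2 + 6)/(3*3**k*(k + 4))
s_(k+1) − s_k = (-8*k**5 - 26*k**4 + 48*k**3 + 91*k**2 + 51*k + 30)/(3*3**k*(k**2 + 7*k + 12))
(s_(k+1) − s_k) − t_k = 2*(8*k**4 + 22*k**3 - 47*k**2 + 3*k - 3)/(3*3**k*(k**2 + 7*k + 12))

Invalid: residual 2*(8*k**4 + 22*k**3 - 47*k**2 + 3*k - 3)/(3*3**k*(k**2 + 7*k + 12)) ≠ 0.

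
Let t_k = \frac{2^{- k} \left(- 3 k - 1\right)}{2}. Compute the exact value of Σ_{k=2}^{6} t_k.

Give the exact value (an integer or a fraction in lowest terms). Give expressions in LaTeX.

Σ = -295/128

Ratio r(k) = (3*k + 4)/(2*(3*k + 1)).
Normal form (A,B,C) = (1/2, 1, k + 1/3).
Set up (1/2)·f(k+1) − (1)·f(k) − (k + 1/3) = 0.
From deg A=0, deg B=0, deg C=1: d=1.
Solve for f: f(k) = -2*(3*k + 4)/3 (degree 1 ≤ 1).
Then R = B(k−1)f/C = -2*(3*k + 4)/(3*k + 1), so s_k = R(k)·t_k = (3*k + 4)/2**k.
Δs = (-3*k - 1)/(2*2**k), as required.
Sum = s_(7) − s_(2); s_(7) = 25/128, s_(2) = 5/2 ⇒ -295/128.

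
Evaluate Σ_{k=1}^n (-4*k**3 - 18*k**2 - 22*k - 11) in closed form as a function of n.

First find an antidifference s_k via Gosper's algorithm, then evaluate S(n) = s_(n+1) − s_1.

Ratio r(k) = (4*k**3 + 30*k**2 + 70*k + 55)/(4*k**3 + 18*k**2 + 22*k + 11).
So A=1 and B=1, with C=k**3 + 9*k**2/2 + 11*k/2 + 11/4.
Need (1)·f(k+1) − (1)·f(k) = k**3 + 9*k**2/2 + 11*k/2 + 11/4.
Degrees (0,0,3) ⇒ d ≤ 4.
Coefficient equations give f(k) = k*(k**3 + 4*k**2 + 3*k + 3)/4.
Get s_k = R·t_k = k*(-k**3 - 4*k**2 - 3*k - 3) with R(k) = B(k−1)f(k)/C(k) = k*(k**3 + 4*k**2 + 3*k + 3)/(4*k**3 + 18*k**2 + 22*k + 11).
Δs = -4*k**3 - 18*k**2 - 22*k - 11, as required.
s_(n+1) = -n**4 - 8*n**3 - 21*n**2 - 25*n - 11 and s_(1) = -11, so S(n) = n*(-n**3 - 8*n**2 - 21*n - 25).

S(n) = n*(-n**3 - 8*n**2 - 21*n - 25)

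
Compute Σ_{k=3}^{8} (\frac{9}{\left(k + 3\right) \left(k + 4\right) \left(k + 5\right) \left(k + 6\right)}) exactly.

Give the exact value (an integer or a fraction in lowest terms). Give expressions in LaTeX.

t_(k+1)/t_k = (k + 3)/(k + 7).
A = k + 3, B = k + 7, C = 1.
Set up (k + 3)·f(k+1) − (k + 6)·f(k) − (1) = 0.
From deg A=1, deg B=1, deg C=0: d=3.
Solving with deg f ≤ 3: f(k) = k*(k**2 + 12*k + 47)/180.
Certificate R = B(k−1)f/C = k*(k + 6)*(k**2 + 12*k + 47)/180 gives s_k = k*(k**2 + 12*k + 47)/(20*(k + 3)*(k + 4)*(k + 5)).
Check: Δs_k = 9/(k**4 + 18*k**3 + 119*k**2 + 342*k + 360). ✓
Sum = s_(9) − s_(3); s_(9) = 177/3640, s_(3) = 23/560 ⇒ 11/1456.

Σ = 11/1456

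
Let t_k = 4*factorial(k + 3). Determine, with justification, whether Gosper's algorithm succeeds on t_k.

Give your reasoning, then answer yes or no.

Ratio r(k) = k + 4.
A = k + 4, B = 1, C = 1.
Set up (k + 4)·f(k+1) − (1)·f(k) − (1) = 0.
From deg A=1, deg B=0, deg C=0: d=-1.
deg f ≤ -1 is impossible — no certificate.

No — t_k has no hypergeometric antidifference.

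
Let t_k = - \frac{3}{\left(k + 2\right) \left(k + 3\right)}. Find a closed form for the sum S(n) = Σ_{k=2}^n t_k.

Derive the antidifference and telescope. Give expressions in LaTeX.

S(n) = \frac{3 \left(1 - n\right)}{4 \left(n + 3\right)}

Step 1: r(k) = (k + 2)/(k + 4).
So A=k + 2 and B=k + 4, with C=1.
f must satisfy (k + 2)·f(k+1) − (k + 3)·f(k) = 1.
From deg A=1, deg B=1, deg C=0: d=1.
Solve for f: f(k) = k/2 (degree 1 ≤ 1).
Get s_k = R·t_k = -3*k/(2*k + 4) with R(k) = B(k−1)f(k)/C(k) = k*(k + 3)/2.
s_(k+1) − s_k = -3/(k**2 + 5*k + 6) = t_k.
Σ_(k=2)^n t_k = s_(n+1) − s_(2) = (3*(-n - 1)/(2*(n + 3))) − (-3/4), i.e. 3*(1 - n)/(4*(n + 3)).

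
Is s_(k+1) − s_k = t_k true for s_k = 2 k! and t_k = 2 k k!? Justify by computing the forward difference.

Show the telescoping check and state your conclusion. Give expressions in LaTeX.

s_(k+1) = 2*factorial(k + 1)
s_(k+1) − s_k = 2*k*factorial(k)
(s_(k+1) − s_k) − t_k = 0

valid (s_(k+1) − s_k reduces to t_k)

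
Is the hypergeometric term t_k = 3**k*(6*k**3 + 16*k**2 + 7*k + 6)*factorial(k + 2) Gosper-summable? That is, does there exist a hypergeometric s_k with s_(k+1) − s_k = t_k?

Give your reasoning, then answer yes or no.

The ratio is 3*(6*k**4 + 52*k**3 + 159*k**2 + 206*k + 105)/(6*k**3 + 16*k**2 + 7*k + 6).
Normal form (A,B,C) = (3*k + 9, 1, k**3 + 8*k**2/3 + 7*k/6 + 1).
Need (3*k + 9)·f(k+1) − (1)·f(k) = k**3 + 8*k**2/3 + 7*k/6 + 1.
Degrees (1,0,3) ⇒ d ≤ 2.
Solving with deg f ≤ 2: f(k) = (2*k**2 - 4*k + 3)/6.
Get s_k = R·t_k = 3**k*(2*k**2 - 4*k + 3)*factorial(k + 2) with R(k) = B(k−1)f(k)/C(k) = (2*k**2 - 4*k + 3)/(6*k**3 + 16*k**2 + 7*k + 6).
Verify: 3**k*(6*k**3 + 16*k**2 + 7*k + 6)*factorial(k + 2) matches t_k.

Yes. s_k = 3**k*(2*k**2 - 4*k + 3)*factorial(k + 2).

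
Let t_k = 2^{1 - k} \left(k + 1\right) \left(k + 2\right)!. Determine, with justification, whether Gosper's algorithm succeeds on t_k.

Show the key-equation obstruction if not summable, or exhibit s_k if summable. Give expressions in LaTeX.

Yes. s_k = 2^{2 - k} \left(k + 2\right)!.

r(k) = (k + 2)*(k + 3)/(2*(k + 1)) after simplifying.
Normal form (A,B,C) = (k/2 + 3/2, 1, k + 1).
Need (k/2 + 3/2)·f(k+1) − (1)·f(k) = k + 1.
deg f ≤ 0 (via 1,0,1).
A polynomial solution: f(k) = 2.
So s_k = (B(k−1)f/C)·t_k = (2/(k + 1))·t_k = 2**(2 - k)*factorial(k + 2).
Verify: 2**(1 - k)*(k + 1)*factorial(k + 2) matches t_k.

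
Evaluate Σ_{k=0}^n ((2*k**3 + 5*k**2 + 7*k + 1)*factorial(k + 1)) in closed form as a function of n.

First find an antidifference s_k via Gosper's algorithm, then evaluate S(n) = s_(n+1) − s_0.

The ratio is (2*k**4 + 15*k**3 + 45*k**2 + 61*k + 30)/(2*k**3 + 5*k**2 + 7*k + 1).
So A=k + 2 and B=1, with C=k**3 + 5*k**2/2 + 7*k/2 + 1/2.
Solve (k + 2)·f(k+1) − (1)·f(k) = k**3 + 5*k**2/2 + 7*k/2 + 1/2.
From deg A=1, deg B=0, deg C=3: d=2.
Solve for f: f(k) = (k - 1)*(2*k + 1)/2 (degree 2 ≤ 2).
Then R = B(k−1)f/C = (k - 1)*(2*k + 1)/(2*k**3 + 5*k**2 + 7*k + 1), so s_k = R(k)·t_k = (k - 1)*(2*k + 1)*factorial(k + 1).
s_(k+1) − s_k = (2*k**3 + 5*k**2 + 7*k + 1)*factorial(k + 1) = t_k.
s_(n+1) = n*(2*n + 3)*factorial(n + 2) and s_(0) = -1, so S(n) = 2*n**2*factorial(n + 2) + 3*n*factorial(n + 2) + 1.

S(n) = 2*n**2*factorial(n + 2) + 3*n*factorial(n + 2) + 1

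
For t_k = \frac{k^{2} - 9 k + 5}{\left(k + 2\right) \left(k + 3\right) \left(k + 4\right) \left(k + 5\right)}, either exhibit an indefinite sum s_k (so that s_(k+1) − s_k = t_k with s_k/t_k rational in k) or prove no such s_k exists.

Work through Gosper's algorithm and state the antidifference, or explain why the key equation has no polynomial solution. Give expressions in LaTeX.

s_k = \frac{k \left(k^{2} - 15 k + 74\right)}{24 \left(k + 2\right) \left(k + 3\right) \left(k + 4\right)}

Step 1: r(k) = -(k + 2)*(9*k - (k + 1)**2 + 4)/((k + 6)*(k**2 - 9*k + 5)).
Normal form (A,B,C) = (k + 2, k + 6, k**2 - 9*k + 5).
Need (k + 2)·f(k+1) − (k + 5)·f(k) = k**2 - 9*k + 5.
Degrees (1,1,2) ⇒ d ≤ 3.
Solve for f: f(k) = k*(k**2 - 15*k + 74)/24 (degree 3 ≤ 3).
So s_k = (B(k−1)f/C)·t_k = (k*(k + 5)*(k**2 - 15*k + 74)/(24*(k**2 - 9*k + 5)))·t_k = k*(k**2 - 15*k + 74)/(24*(k + 2)*(k + 3)*(k + 4)).
Check: Δs_k = (k**2 - 9*k + 5)/(k**4 + 14*k**3 + 71*k**2 + 154*k + 120). ✓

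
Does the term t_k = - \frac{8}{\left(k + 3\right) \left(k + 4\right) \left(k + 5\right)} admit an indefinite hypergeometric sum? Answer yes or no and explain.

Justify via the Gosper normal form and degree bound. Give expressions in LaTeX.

Yes. s_k = \frac{k \left(- k - 7\right)}{3 \left(k + 3\right) \left(k + 4\right)}.

The ratio is (k + 3)/(k + 6).
Gosper form: A/B · C(k+1)/C(k) with A=k + 3, B=k + 6, C=1.
f must satisfy (k + 3)·f(k+1) − (k + 5)·f(k) = 1.
Degrees (1,1,0) ⇒ d ≤ 2.
Solve for f: f(k) = k*(k + 7)/24 (degree 2 ≤ 2).
So s_k = (B(k−1)f/C)·t_k = (k*(k + 5)*(k + 7)/24)·t_k = k*(-k - 7)/(3*(k + 3)*(k + 4)).
Δs = -8/(k**3 + 12*k**2 + 47*k + 60), as required.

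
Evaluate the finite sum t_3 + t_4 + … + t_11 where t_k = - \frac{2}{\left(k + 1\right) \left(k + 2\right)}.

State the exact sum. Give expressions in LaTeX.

Σ = -9/26

t_(k+1)/t_k = (k + 1)/(k + 3).
Normal form (A,B,C) = (k + 1, k + 3, 1).
Key eq: (k + 1)·f(k+1) = (k + 2)·f(k) + (1).
Degrees (1,1,0) ⇒ d ≤ 1.
Solve for f: f(k) = k (degree 1 ≤ 1).
Get s_k = R·t_k = -2*k/(k + 1) with R(k) = B(k−1)f(k)/C(k) = k*(k + 2).
Verify: -2/(k**2 + 3*k + 2) matches t_k.
Sum = s_(12) − s_(3); s_(12) = -24/13, s_(3) = -3/2 ⇒ -9/26.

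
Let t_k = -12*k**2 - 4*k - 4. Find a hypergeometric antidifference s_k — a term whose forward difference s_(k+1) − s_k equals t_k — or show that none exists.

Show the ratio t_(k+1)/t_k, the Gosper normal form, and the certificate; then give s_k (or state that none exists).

s_k = 4*k*(-k**2 + k - 1)

Compute t_(k+1)/t_k: get (k + 3*(k + 1)**2 + 2)/(3*k**2 + k + 1).
Gosper form: A/B · C(k+1)/C(k) with A=1, B=1, C=k**2 + k/3 + 1/3.
Solve (1)·f(k+1) − (1)·f(k) = k**2 + k/3 + 1/3.
From deg A=0, deg B=0, deg C=2: d=3.
Solve for f: f(k) = k*(k**2 - k + 1)/3 (degree 3 ≤ 3).
R(k) = B(k−1)·f(k)/C(k) = k*(k**2 - k + 1)/(3*k**2 + k + 1); s_k = R·t_k = 4*k*(-k**2 + k - 1).
Check: Δs_k = -12*k**2 - 4*k - 4. ✓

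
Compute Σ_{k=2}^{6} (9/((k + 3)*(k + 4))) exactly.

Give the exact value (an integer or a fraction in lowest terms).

Step 1: r(k) = (k + 3)/(k + 5).
Take A(k)=k + 3, B(k)=k + 5, C(k)=1.
Solve (k + 3)·f(k+1) − (k + 4)·f(k) = 1.
From deg A=1, deg B=1, deg C=0: d=1.
A polynomial solution: f(k) = k/3.
Certificate R = B(k−1)f/C = k*(k + 4)/3 gives s_k = 3*k/(k + 3).
Δs = 9/(k**2 + 7*k + 12), as required.
Sum = s_(7) − s_(2); s_(7) = 21/10, s_(2) = 6/5 ⇒ 9/10.

Σ = 9/10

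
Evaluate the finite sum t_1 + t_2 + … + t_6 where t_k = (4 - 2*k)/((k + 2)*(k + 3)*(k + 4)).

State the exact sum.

Σ = -1/90

Compute t_(k+1)/t_k: get (k - 1)*(k + 2)/((k - 2)*(k + 5)).
Factor: A=k + 2; B=k + 5; C=k - 2.
Solve (k + 2)·f(k+1) − (k + 4)·f(k) = k - 2.
From deg A=1, deg B=1, deg C=1: d=2.
Solving with deg f ≤ 2: f(k) = -k.
R(k) = B(k−1)·f(k)/C(k) = -k*(k + 4)/(k - 2); s_k = R·t_k = 2*k/((k + 2)*(k + 3)).
Verify: 2*(2 - k)/(k**3 + 9*k**2 + 26*k + 24) matches t_k.
Telescoping: Σ = s_(7) − s_(1) = 7/45 − (1/6) = -1/90.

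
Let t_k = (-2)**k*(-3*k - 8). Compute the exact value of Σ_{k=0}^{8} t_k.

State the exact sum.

r(k) = 2*(-3*k - 11)/(3*k + 8) after simplifying.
So A=-2 and B=1, with C=k + 8/3.
Need (-2)·f(k+1) − (1)·f(k) = k + 8/3.
Degrees (0,0,1) ⇒ d ≤ 1.
Solve for f: f(k) = -(k + 2)/3 (degree 1 ≤ 1).
Get s_k = R·t_k = (-2)**k*(k + 2) with R(k) = B(k−1)f(k)/C(k) = -(k + 2)/(3*k + 8).
s_(k+1) − s_k = (-2)**k*(-3*k - 8) = t_k.
Sum = s_(9) − s_(0); s_(9) = -5632, s_(0) = 2 ⇒ -5634.

Σ = -5634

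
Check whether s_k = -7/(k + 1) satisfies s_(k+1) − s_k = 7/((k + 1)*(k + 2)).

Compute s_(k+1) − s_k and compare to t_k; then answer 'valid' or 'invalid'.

s_(k+1) = -7/(k + 2)
s_(k+1) − s_k = 7/((k + 1)*(k + 2))
(s_(k+1) − s_k) − t_k = 0

Valid: the claim telescopes to t_k.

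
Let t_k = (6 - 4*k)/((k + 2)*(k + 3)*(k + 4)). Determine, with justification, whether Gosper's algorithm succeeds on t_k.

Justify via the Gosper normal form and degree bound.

Yes. s_k = -k*(k - 19)/(6*(k + 2)*(k + 3)).

Step 1: r(k) = (k + 2)*(2*k - 1)/((k + 5)*(2*k - 3)).
So A=k + 2 and B=k + 5, with C=k - 3/2.
Solve (k + 2)·f(k+1) − (k + 4)·f(k) = k - 3/2.
d = 2 from the (1,1,1) case.
Solve for f: f(k) = k*(k - 19)/24 (degree 2 ≤ 2).
Get s_k = R·t_k = -k*(k - 19)/(6*(k + 2)*(k + 3)) with R(k) = B(k−1)f(k)/C(k) = k*(k - 19)*(k + 4)/(12*(2*k - 3)).
Check: Δs_k = 2*(3 - 2*k)/(k**3 + 9*k**2 + 26*k + 24). ✓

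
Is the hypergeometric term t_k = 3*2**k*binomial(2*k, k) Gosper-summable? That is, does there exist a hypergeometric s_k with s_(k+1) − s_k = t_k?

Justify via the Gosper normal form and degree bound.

No — key equation has no polynomial f.

t_(k+1)/t_k = 4*(2*k + 1)/(k + 1).
Normal form (A,B,C) = (8*k + 4, k + 1, 1).
Need (8*k + 4)·f(k+1) − (k)·f(k) = 1.
Degrees (1,1,0) ⇒ d ≤ -1.
Bound -1 < 0, so the key equation has no polynomial solution.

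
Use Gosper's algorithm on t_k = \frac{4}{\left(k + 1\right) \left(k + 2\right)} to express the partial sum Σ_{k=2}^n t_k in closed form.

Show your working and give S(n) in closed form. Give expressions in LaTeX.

S(n) = \frac{4 \left(n - 1\right)}{3 \left(n + 2\right)}

Ratio r(k) = (k + 1)/(k + 3).
Take A(k)=k + 1, B(k)=k + 3, C(k)=1.
Key eq: (k + 1)·f(k+1) = (k + 2)·f(k) + (1).
From deg A=1, deg B=1, deg C=0: d=1.
Coefficient equations give f(k) = k.
Then R = B(k−1)f/C = k*(k + 2), so s_k = R(k)·t_k = 4*k/(k + 1).
Verify: 4/(k**2 + 3*k + 2) matches t_k.
Telescope: S(n) = s_(n+1) − s_(2) = 4*(n + 1)/(n + 2) − (8/3) = 4*(n - 1)/(3*(n + 2)).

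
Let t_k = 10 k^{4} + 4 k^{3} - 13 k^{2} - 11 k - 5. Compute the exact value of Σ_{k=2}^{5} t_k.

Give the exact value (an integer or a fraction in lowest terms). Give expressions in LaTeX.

Σ = 9800

t_(k+1)/t_k = (10*k**4 + 44*k**3 + 59*k**2 + 15*k - 15)/(10*k**4 + 4*k**3 - 13*k**2 - 11*k - 5).
A = 1, B = 1, C = k**4 + 2*k**3/5 - 13*k**2/10 - 11*k/10 - 1/2.
Solve (1)·f(k+1) − (1)·f(k) = k**4 + 2*k**3/5 - 13*k**2/10 - 11*k/10 - 1/2.
Degrees (0,0,4) ⇒ d ≤ 5.
Match coefficients ⇒ f(k) = k*(2*k**4 - 4*k**3 - 3*k**2 + 2*k - 2)/10.
Then R = B(k−1)f/C = k*(2*k**4 - 4*k**3 - 3*k**2 + 2*k - 2)/(10*k**4 + 4*k**3 - 13*k**2 - 11*k - 5), so s_k = R(k)·t_k = k*(2*k**4 - 4*k**3 - 3*k**2 + 2*k - 2).
Verify: 10*k**4 + 4*k**3 - 13*k**2 - 11*k - 5 matches t_k.
Evaluate s at k=6 and k=2: 9780 and -20; difference 9800.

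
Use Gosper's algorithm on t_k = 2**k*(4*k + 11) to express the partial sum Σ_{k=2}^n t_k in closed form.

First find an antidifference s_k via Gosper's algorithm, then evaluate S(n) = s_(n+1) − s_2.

t_(k+1)/t_k = 2*(4*k + 15)/(4*k + 11).
Factor: A=2; B=1; C=k + 11/4.
Need (2)·f(k+1) − (1)·f(k) = k + 11/4.
d = 1 from the (0,0,1) case.
Match coefficients ⇒ f(k) = (4*k + 3)/4.
R(k) = B(k−1)·f(k)/C(k) = (4*k + 3)/(4*k + 11); s_k = R·t_k = 2**k*(4*k + 3).
Check: Δs_k = 2**k*(4*k + 11). ✓
Evaluate: s_(n+1) = 2**(n + 1)*(4*n + 7); subtract s_(2) = 44 ⇒ S(n) = 8*2**n*n + 14*2**n - 44.

S(n) = 8*2**n*n + 14*2**n - 44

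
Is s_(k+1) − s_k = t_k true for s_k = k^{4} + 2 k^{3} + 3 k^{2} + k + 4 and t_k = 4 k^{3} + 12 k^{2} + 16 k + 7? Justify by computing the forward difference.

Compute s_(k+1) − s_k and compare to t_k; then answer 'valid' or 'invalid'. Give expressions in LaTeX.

s_(k+1) = k**4 + 6*k**3 + 15*k**2 + 17*k + 11
s_(k+1) − s_k = 4*k**3 + 12*k**2 + 16*k + 7
(s_(k+1) − s_k) − t_k = 0

Valid: the claim telescopes to t_k.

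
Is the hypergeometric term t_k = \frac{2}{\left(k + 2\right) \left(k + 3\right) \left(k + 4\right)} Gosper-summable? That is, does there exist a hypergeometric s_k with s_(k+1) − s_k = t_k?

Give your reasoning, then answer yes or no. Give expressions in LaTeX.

Ratio r(k) = (k + 2)/(k + 5).
Normal form (A,B,C) = (k + 2, k + 5, 1).
Need (k + 2)·f(k+1) − (k + 4)·f(k) = 1.
From deg A=1, deg B=1, deg C=0: d=2.
Solve for f: f(k) = k*(k + 5)/12 (degree 2 ≤ 2).
Get s_k = R·t_k = k*(k + 5)/(6*(k + 2)*(k + 3)) with R(k) = B(k−1)f(k)/C(k) = k*(k + 4)*(k + 5)/12.
Verify: 2/(k**3 + 9*k**2 + 26*k + 24) matches t_k.

Yes. s_k = \frac{k \left(k + 5\right)}{6 \left(k + 2\right) \left(k + 3\right)}.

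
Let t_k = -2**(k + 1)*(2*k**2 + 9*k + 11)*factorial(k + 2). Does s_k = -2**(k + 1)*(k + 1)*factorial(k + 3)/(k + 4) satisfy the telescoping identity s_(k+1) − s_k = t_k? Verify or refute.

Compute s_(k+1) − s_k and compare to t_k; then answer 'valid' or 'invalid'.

s_(k+1) = -2**(k + 2)*(k + 2)*factorial(k + 4)/(k + 5)
s_(k+1) − s_k = -2**(k + 1)*(2*k**3 + 19*k**2 + 58*k + 59)*factorial(k + 3)/((k + 4)*(k + 5))
(s_(k+1) − s_k) − t_k = 2**(k + 1)*(2*k**3 + 17*k**2 + 46*k + 43)*factorial(k + 2)/((k + 4)*(k + 5))

Invalid: residual 2**(k + 1)*(2*k**3 + 17*k**2 + 46*k + 43)*factorial(k + 2)/((k + 4)*(k + 5)) ≠ 0.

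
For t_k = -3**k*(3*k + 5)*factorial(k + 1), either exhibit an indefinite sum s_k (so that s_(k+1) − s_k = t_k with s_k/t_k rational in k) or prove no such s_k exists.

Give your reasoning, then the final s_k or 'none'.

t_(k+1)/t_k = 3*(k + 2)*(3*k + 8)/(3*k + 5).
Factor: A=3*k + 6; B=1; C=k + 5/3.
Key eq: (3*k + 6)·f(k+1) = (1)·f(k) + (k + 5/3).
deg f ≤ 0 (via 1,0,1).
Coefficient equations give f(k) = 1/3.
R(k) = B(k−1)·f(k)/C(k) = 1/(3*k + 5); s_k = R·t_k = -3**k*factorial(k + 1).
Δs = -3**k*(3*k + 5)*factorial(k + 1), as required.

s_k = -3**k*factorial(k + 1)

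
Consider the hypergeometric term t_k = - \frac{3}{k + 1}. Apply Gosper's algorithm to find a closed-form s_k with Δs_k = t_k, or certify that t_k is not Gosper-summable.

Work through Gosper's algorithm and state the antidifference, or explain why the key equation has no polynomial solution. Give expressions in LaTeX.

t_(k+1)/t_k = (k + 1)/(k + 2).
Factor: A=k + 1; B=k + 2; C=1.
f must satisfy (k + 1)·f(k+1) − (k + 1)·f(k) = 1.
Degrees (1,1,0) ⇒ d ≤ 0.
f = c0 ⇒ A·f(k+1) − B(k−1)·f(k) − C = -1. The system {-1 = 0} is inconsistent; no antidifference.

not Gosper-summable; s_k does not exist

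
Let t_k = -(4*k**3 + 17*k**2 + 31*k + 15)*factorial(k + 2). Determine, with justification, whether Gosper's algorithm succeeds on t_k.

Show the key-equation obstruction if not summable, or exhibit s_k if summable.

Step 1: r(k) = (4*k**4 + 41*k**3 + 164*k**2 + 298*k + 201)/(4*k**3 + 17*k**2 + 31*k + 15).
Normal form (A,B,C) = (k + 3, 1, k**3 + 17*k**2/4 + 31*k/4 + 15/4).
Key eq: (k + 3)·f(k+1) = (1)·f(k) + (k**3 + 17*k**2/4 + 31*k/4 + 15/4).
d = 2 from the (1,0,3) case.
A polynomial solution: f(k) = k*(4*k + 1)/4.
Then R = B(k−1)f/C = k*(4*k + 1)/(4*k**3 + 17*k**2 + 31*k + 15), so s_k = R(k)·t_k = -k*(4*k + 1)*factorial(k + 2).
Verify: -(4*k**3 + 17*k**2 + 31*k + 15)*factorial(k + 2) matches t_k.

Yes. s_k = -k*(4*k + 1)*factorial(k + 2).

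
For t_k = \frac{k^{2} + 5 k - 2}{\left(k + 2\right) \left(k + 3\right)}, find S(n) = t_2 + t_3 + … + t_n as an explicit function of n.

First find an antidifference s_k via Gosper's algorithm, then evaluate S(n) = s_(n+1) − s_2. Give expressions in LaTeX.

S(n) = \frac{n^{2} - 1}{n + 3}

Ratio r(k) = (k + 2)*(5*k + (k + 1)**2 + 3)/((k + 4)*(k**2 + 5*k - 2)).
Gosper form: A/B · C(k+1)/C(k) with A=k + 2, B=k + 4, C=k**2 + 5*k - 2.
f must satisfy (k + 2)·f(k+1) − (k + 3)·f(k) = k**2 + 5*k - 2.
Degrees (1,1,2) ⇒ d ≤ 2.
Solve for f: f(k) = k*(k - 2) (degree 2 ≤ 2).
So s_k = (B(k−1)f/C)·t_k = (k*(k - 2)*(k + 3)/(k**2 + 5*k - 2))·t_k = k*(k - 2)/(k + 2).
s_(k+1) − s_k = (k**2 + 5*k - 2)/(k**2 + 5*k + 6) = t_k.
Σ_(k=2)^n t_k = s_(n+1) − s_(2) = ((n**2 - 1)/(n + 3)) − (0), i.e. (n**2 - 1)/(n + 3).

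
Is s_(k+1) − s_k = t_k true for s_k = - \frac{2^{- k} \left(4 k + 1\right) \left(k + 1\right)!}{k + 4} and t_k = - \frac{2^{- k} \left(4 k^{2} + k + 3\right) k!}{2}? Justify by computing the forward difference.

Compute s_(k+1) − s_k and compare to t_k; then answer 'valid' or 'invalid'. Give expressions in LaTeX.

Invalid: residual \frac{3 \cdot 2^{- k} \left(4 k^{3} + 17 k^{2} - k + 10\right) k!}{2 \left(k + 4\right) \left(k + 5\right)} ≠ 0.

s_(k+1) = -(4*k + 5)*factorial(k + 2)/(2*2**k*(k + 5))
s_(k+1) − s_k = -(4*k**3 + 21*k**2 + 20*k + 30)*factorial(k + 1)/(2*2**k*(k + 4)*(k + 5))
(s_(k+1) − s_k) − t_k = 3*(4*k**3 + 17*k**2 - k + 10)*factorial(k)/(2*2**k*(k + 4)*(k + 5))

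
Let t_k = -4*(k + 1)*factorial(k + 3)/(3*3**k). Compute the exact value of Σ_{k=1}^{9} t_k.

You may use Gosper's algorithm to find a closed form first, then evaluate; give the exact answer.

Σ = -102494624/243

The ratio is (k + 2)*(k + 4)/(3*(k + 1)).
Factor: A=k/3 + 4/3; B=1; C=k + 1.
f must satisfy (k/3 + 4/3)·f(k+1) − (1)·f(k) = k + 1.
From deg A=1, deg B=0, deg C=1: d=0.
Coefficient equations give f(k) = 3.
Get s_k = R·t_k = -4*factorial(k + 3)/3**k with R(k) = B(k−1)f(k)/C(k) = 3/(k + 1).
s_(k+1) − s_k = -4*(k + 1)*factorial(k + 3)/(3*3**k) = t_k.
Sum = s_(10) − s_(1); s_(10) = -102502400/243, s_(1) = -32 ⇒ -102494624/243.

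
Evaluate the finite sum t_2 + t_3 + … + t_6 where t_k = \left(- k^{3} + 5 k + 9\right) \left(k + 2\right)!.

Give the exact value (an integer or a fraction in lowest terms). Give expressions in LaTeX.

Ratio r(k) = (k + 3)*(5*k - (k + 1)**3 + 14)/(-k**3 + 5*k + 9).
Normal form (A,B,C) = (k + 3, 1, k**3 - 5*k - 9).
Set up (k + 3)·f(k+1) − (1)·f(k) − (k**3 - 5*k - 9) = 0.
Degrees (1,0,3) ⇒ d ≤ 2.
Coefficient equations give f(k) = k*(k - 4).
So s_k = (B(k−1)f/C)·t_k = (k*(k - 4)/(k**3 - 5*k - 9))·t_k = -k*(k - 4)*factorial(k + 2).
s_(k+1) − s_k = (-k**3 + 5*k + 9)*factorial(k + 2) = t_k.
Evaluate s at k=7 and k=2: -7620480 and 96; difference -7620576.

Σ = -7620576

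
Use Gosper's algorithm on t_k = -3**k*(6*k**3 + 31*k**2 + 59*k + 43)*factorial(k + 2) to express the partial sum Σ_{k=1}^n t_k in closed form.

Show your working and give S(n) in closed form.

The ratio is 3*(6*k**4 + 67*k**3 + 286*k**2 + 556*k + 417)/(6*k**3 + 31*k**2 + 59*k + 43).
Take A(k)=3*k + 9, B(k)=1, C(k)=k**3 + 31*k**2/6 + 59*k/6 + 43/6.
Solve (3*k + 9)·f(k+1) − (1)·f(k) = k**3 + 31*k**2/6 + 59*k/6 + 43/6.
d = 2 from the (1,0,3) case.
Match coefficients ⇒ f(k) = (2*k**2 + k + 2)/6.
Then R = B(k−1)f/C = (2*k**2 + k + 2)/(6*k**3 + 31*k**2 + 59*k + 43), so s_k = R(k)·t_k = -3**k*(2*k**2 + k + 2)*factorial(k + 2).
Check: Δs_k = -3**k*(6*k**3 + 31*k**2 + 59*k + 43)*factorial(k + 2). ✓
Telescope: S(n) = s_(n+1) − s_(1) = -3**(n + 1)*(2*n**2 + 5*n + 5)*factorial(n + 3) − (-90) = -6*3**n*n**2*factorial(n + 3) - 15*3**n*n*factorial(n + 3) - 15*3**n*factorial(n + 3) + 90.

S(n) = -6*3**n*n**2*factorial(n + 3) - 15*3**n*n*factorial(n + 3) - 15*3**n*factorial(n + 3) + 90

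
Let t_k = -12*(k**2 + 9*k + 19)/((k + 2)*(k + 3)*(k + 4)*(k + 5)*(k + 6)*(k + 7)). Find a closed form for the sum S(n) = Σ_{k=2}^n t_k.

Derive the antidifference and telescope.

S(n) = (-n**3 - 15*n**2 - 71*n + 87)/(48*(n**3 + 15*n**2 + 71*n + 105))

Compute t_(k+1)/t_k: get (k + 2)*(9*k + (k + 1)**2 + 28)/((k + 8)*(k**2 + 9*k + 19)).
A = k + 2, B = k + 8, C = k**2 + 9*k + 19.
Key eq: (k + 2)·f(k+1) = (k + 7)·f(k) + (k**2 + 9*k + 19).
From deg A=1, deg B=1, deg C=2: d=5.
Match coefficients ⇒ f(k) = k*(k + 3)*(k + 5)*(k**2 + 12*k + 44)/144.
Then R = B(k−1)f/C = k*(k + 3)*(k + 5)*(k + 7)*(k**2 + 12*k + 44)/(144*(k**2 + 9*k + 19)), so s_k = R(k)·t_k = k*(-k**2 - 12*k - 44)/(12*(k**3 + 12*k**2 + 44*k + 48)).
s_(k+1) − s_k = 12*(-k**2 - 9*k - 19)/(k**6 + 27*k**5 + 295*k**4 + 1665*k**3 + 5104*k**2 + 8028*k + 5040) = t_k.
s_(n+1) = (-n**3 - 15*n**2 - 71*n - 57)/(12*(n**3 + 15*n**2 + 71*n + 105)) and s_(2) = -1/16, so S(n) = (-n**3 - 15*n**2 - 71*n + 87)/(48*(n**3 + 15*n**2 + 71*n + 105)).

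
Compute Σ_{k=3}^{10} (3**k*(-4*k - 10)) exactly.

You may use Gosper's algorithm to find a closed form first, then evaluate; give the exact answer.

Σ = -4251312

Compute t_(k+1)/t_k: get 3*(2*k + 7)/(2*k + 5).
Factor: A=3; B=1; C=k + 5/2.
f must satisfy (3)·f(k+1) − (1)·f(k) = k + 5/2.
d = 1 from the (0,0,1) case.
Solve for f: f(k) = (k + 1)/2 (degree 1 ≤ 1).
Certificate R = B(k−1)f/C = (k + 1)/(2*k + 5) gives s_k = -2*3**k*(k + 1).
Verify: 3**k*(-4*k - 10) matches t_k.
Σ_(k=3)^(10) t_k = s_(11) − s_(3) = -4251528 − (-216) = -4251312.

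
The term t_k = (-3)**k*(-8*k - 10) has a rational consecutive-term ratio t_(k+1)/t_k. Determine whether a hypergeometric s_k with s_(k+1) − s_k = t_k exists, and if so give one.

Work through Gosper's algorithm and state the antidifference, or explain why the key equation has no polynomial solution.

r(k) = 3*(-4*k - 9)/(4*k + 5) after simplifying.
Normal form (A,B,C) = (-3, 1, k + 5/4).
f must satisfy (-3)·f(k+1) − (1)·f(k) = k + 5/4.
Bound: deg f ≤ 1.
Coefficient equations give f(k) = -(2*k + 1)/8.
Then R = B(k−1)f/C = -(2*k + 1)/(2*(4*k + 5)), so s_k = R(k)·t_k = (-3)**k*(2*k + 1).
Verify: (-3)**k*(-8*k - 10) matches t_k.

s_k = (-3)**k*(2*k + 1)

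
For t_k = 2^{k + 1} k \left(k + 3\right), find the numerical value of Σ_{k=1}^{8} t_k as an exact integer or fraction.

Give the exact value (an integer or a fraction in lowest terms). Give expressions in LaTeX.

r(k) = 2*(k + 1)*(k + 4)/(k*(k + 3)) after simplifying.
A = 2, B = 1, C = k**2 + 3*k.
Key eq: (2)·f(k+1) = (1)·f(k) + (k**2 + 3*k).
Bound: deg f ≤ 2.
Solve for f: f(k) = k*(k - 1) (degree 2 ≤ 2).
Get s_k = R·t_k = 2**(k + 1)*k*(k - 1) with R(k) = B(k−1)f(k)/C(k) = (k - 1)/(k + 3).
Δs = 2**(k + 1)*k*(k + 3), as required.
Sum = s_(9) − s_(1); s_(9) = 73728, s_(1) = 0 ⇒ 73728.

Σ = 73728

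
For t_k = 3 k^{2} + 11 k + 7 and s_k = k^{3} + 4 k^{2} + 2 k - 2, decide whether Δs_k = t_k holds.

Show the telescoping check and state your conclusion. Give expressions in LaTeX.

Valid — Δs_k = t_k.

s_(k+1) = k**3 + 7*k**2 + 13*k + 5
s_(k+1) − s_k = 3*k**2 + 11*k + 7
(s_(k+1) − s_k) − t_k = 0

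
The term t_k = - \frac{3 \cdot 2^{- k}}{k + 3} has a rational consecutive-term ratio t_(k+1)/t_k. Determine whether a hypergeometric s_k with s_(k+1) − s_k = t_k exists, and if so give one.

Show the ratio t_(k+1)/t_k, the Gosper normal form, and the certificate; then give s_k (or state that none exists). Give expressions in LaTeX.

Ratio r(k) = (k + 3)/(2*(k + 4)).
A = k/2 + 3/2, B = k + 4, C = 1.
Need (k/2 + 3/2)·f(k+1) − (k + 3)·f(k) = 1.
deg f ≤ -1 (via 1,1,0).
deg f ≤ -1 is impossible — no certificate.

not Gosper-summable; s_k does not exist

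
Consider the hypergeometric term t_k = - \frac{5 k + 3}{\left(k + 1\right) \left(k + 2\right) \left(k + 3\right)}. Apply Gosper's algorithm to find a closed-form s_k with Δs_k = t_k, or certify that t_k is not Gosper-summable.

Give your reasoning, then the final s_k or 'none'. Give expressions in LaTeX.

s_k = \frac{k \left(- 2 k - 1\right)}{\left(k + 1\right) \left(k + 2\right)}

t_(k+1)/t_k = (k + 1)*(5*k + 8)/((k + 4)*(5*k + 3)).
A = k + 1, B = k + 4, C = k + 3/5.
Solve (k + 1)·f(k+1) − (k + 3)·f(k) = k + 3/5.
From deg A=1, deg B=1, deg C=1: d=2.
Coefficient equations give f(k) = k*(2*k + 1)/5.
So s_k = (B(k−1)f/C)·t_k = (k*(k + 3)*(2*k + 1)/(5*k + 3))·t_k = k*(-2*k - 1)/((k + 1)*(k + 2)).
s_(k+1) − s_k = (-5*k - 3)/(k**3 + 6*k**2 + 11*k + 6) = t_k.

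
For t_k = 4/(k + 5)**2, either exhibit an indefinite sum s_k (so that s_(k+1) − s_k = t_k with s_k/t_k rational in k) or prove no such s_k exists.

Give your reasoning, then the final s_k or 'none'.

no hypergeometric antidifference exists

The ratio is (k + 5)**2/(k + 6)**2.
Gosper form: A/B · C(k+1)/C(k) with A=k**2 + 10*k + 25, B=k**2 + 12*k + 36, C=1.
Solve (k**2 + 10*k + 25)·f(k+1) − (k**2 + 10*k + 25)·f(k) = 1.
d = 0 from the (2,2,0) case.
Write f(k) = c0. Then LHS − RHS = -1, requiring -1 = 0: contradictory. No certificate.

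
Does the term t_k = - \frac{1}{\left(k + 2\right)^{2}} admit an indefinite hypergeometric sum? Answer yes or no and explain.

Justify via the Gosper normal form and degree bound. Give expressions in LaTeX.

No — the linear system for f has no solution.

Ratio r(k) = (k + 2)**2/(k + 3)**2.
A = k**2 + 4*k + 4, B = k**2 + 6*k + 9, C = 1.
Solve (k**2 + 4*k + 4)·f(k+1) − (k**2 + 4*k + 4)·f(k) = 1.
deg f ≤ 0 (via 2,2,0).
Write f(k) = c0. Then LHS − RHS = -1, requiring -1 = 0: contradictory. No certificate.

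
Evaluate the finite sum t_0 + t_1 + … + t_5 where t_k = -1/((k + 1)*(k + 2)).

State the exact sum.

Σ = -6/7

Step 1: r(k) = (k + 1)/(k + 3).
Normal form (A,B,C) = (k + 1, k + 3, 1).
f must satisfy (k + 1)·f(k+1) − (k + 2)·f(k) = 1.
Bound: deg f ≤ 1.
Match coefficients ⇒ f(k) = k.
Then R = B(k−1)f/C = k*(k + 2), so s_k = R(k)·t_k = -k/(k + 1).
Δs = -1/(k**2 + 3*k + 2), as required.
Evaluate s at k=6 and k=0: -6/7 and 0; difference -6/7.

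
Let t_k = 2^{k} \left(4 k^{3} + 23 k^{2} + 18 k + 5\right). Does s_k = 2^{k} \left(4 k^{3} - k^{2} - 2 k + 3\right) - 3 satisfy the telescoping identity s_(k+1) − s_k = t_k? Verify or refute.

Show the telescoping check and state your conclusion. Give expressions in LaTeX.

s_(k+1) = 2**(k + 1)*(-2*k + 4*(k + 1)**3 - (k + 1)**2 + 1) - 3
s_(k+1) − s_k = 2**k*(4*k**3 + 23*k**2 + 18*k + 5)
(s_(k+1) − s_k) − t_k = 0

Valid — Δs_k = t_k.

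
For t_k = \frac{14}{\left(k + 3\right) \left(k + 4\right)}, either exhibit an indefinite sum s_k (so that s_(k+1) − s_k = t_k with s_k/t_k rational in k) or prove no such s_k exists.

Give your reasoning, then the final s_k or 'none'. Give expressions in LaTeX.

r(k) = (k + 3)/(k + 5) after simplifying.
Normal form (A,B,C) = (k + 3, k + 5, 1).
Need (k + 3)·f(k+1) − (k + 4)·f(k) = 1.
Degrees (1,1,0) ⇒ d ≤ 1.
Coefficient equations give f(k) = k/3.
R(k) = B(k−1)·f(k)/C(k) = k*(k + 4)/3; s_k = R·t_k = 14*k/(3*(k + 3)).
Check: Δs_k = 14/(k**2 + 7*k + 12). ✓

s_k = \frac{14 k}{3 \left(k + 3\right)}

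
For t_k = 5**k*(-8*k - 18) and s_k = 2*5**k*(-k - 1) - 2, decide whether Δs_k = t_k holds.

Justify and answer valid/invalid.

s_(k+1) = 2*5**(k + 1)*(-k - 2) - 2
s_(k+1) − s_k = 5**k*(-8*k - 18)
(s_(k+1) − s_k) − t_k = 0

valid (s_(k+1) − s_k reduces to t_k)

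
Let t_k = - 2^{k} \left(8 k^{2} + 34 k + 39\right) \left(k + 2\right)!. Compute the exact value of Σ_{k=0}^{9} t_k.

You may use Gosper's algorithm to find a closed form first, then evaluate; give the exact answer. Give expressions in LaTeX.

t_(k+1)/t_k = 2*(8*k**3 + 74*k**2 + 231*k + 243)/(8*k**2 + 34*k + 39).
Take A(k)=2*k + 6, B(k)=1, C(k)=k**2 + 17*k/4 + 39/8.
Need (2*k + 6)·f(k+1) − (1)·f(k) = k**2 + 17*k/4 + 39/8.
deg f ≤ 1 (via 1,0,2).
Coefficient equations give f(k) = (4*k + 3)/8.
Get s_k = R·t_k = -2**k*(4*k + 3)*factorial(k + 2) with R(k) = B(k−1)f(k)/C(k) = (4*k + 3)/(8*k**2 + 34*k + 39).
Δs = -2**k*(8*k**2 + 34*k + 39)*factorial(k + 2), as required.
Evaluate s at k=10 and k=0: -21091398451200 and -6; difference -21091398451194.

Σ = -21091398451194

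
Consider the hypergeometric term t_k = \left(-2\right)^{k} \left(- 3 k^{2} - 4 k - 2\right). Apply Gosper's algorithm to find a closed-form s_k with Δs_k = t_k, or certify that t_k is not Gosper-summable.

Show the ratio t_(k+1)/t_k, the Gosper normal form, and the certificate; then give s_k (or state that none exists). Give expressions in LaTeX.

Ratio r(k) = 2*(-3*k**2 - 10*k - 9)/(3*k**2 + 4*k + 2).
Take A(k)=-2, B(k)=1, C(k)=k**2 + 4*k/3 + 2/3.
Key eq: (-2)·f(k+1) = (1)·f(k) + (k**2 + 4*k/3 + 2/3).
Bound: deg f ≤ 2.
A polynomial solution: f(k) = -k**2/3.
Certificate R = B(k−1)f/C = -k**2/(3*k**2 + 4*k + 2) gives s_k = (-2)**k*k**2.
Verify: (-2)**k*(-k**2 - 2*(k + 1)**2) matches t_k.

s_k = \left(-2\right)^{k} k^{2}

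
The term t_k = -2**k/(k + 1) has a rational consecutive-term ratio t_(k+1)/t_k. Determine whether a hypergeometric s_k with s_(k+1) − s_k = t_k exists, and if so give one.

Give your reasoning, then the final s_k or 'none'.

r(k) = 2*(k + 1)/(k + 2) after simplifying.
A = 2*k + 2, B = k + 2, C = 1.
f must satisfy (2*k + 2)·f(k+1) − (k + 1)·f(k) = 1.
Bound: deg f ≤ -1.
deg f ≤ -1 is impossible — no certificate.

none (Gosper's algorithm certifies no s_k)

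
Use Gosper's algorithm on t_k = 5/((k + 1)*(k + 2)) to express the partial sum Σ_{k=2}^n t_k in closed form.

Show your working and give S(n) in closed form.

Compute t_(k+1)/t_k: get (k + 1)/(k + 3).
Take A(k)=k + 1, B(k)=k + 3, C(k)=1.
Key eq: (k + 1)·f(k+1) = (k + 2)·f(k) + (1).
From deg A=1, deg B=1, deg C=0: d=1.
A polynomial solution: f(k) = k.
Certificate R = B(k−1)f/C = k*(k + 2) gives s_k = 5*k/(k + 1).
Verify: 5/(k**2 + 3*k + 2) matches t_k.
Σ_(k=2)^n t_k = s_(n+1) − s_(2) = (5*(n + 1)/(n + 2)) − (10/3), i.e. 5*(n - 1)/(3*(n + 2)).

S(n) = 5*(n - 1)/(3*(n + 2))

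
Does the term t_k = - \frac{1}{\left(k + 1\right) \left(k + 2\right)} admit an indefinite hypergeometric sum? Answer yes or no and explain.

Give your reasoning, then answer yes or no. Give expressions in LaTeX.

Step 1: r(k) = (k + 1)/(k + 3).
Take A(k)=k + 1, B(k)=k + 3, C(k)=1.
Set up (k + 1)·f(k+1) − (k + 2)·f(k) − (1) = 0.
Bound: deg f ≤ 1.
Solve for f: f(k) = k (degree 1 ≤ 1).
Get s_k = R·t_k = -k/(k + 1) with R(k) = B(k−1)f(k)/C(k) = k*(k + 2).
Check: Δs_k = -1/(k**2 + 3*k + 2). ✓

Yes. s_k = - \frac{k}{k + 1}.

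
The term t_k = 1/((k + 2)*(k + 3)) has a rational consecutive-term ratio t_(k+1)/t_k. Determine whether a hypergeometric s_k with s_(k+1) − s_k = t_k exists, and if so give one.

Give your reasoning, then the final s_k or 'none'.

Step 1: r(k) = (k + 2)/(k + 4).
So A=k + 2 and B=k + 4, with C=1.
Solve (k + 2)·f(k+1) − (k + 3)·f(k) = 1.
deg f ≤ 1 (via 1,1,0).
Solve for f: f(k) = k/2 (degree 1 ≤ 1).
Then R = B(k−1)f/C = k*(k + 3)/2, so s_k = R(k)·t_k = k/(2*(k + 2)).
s_(k+1) − s_k = 1/(k**2 + 5*k + 6) = t_k.

s_k = k/(2*(k + 2))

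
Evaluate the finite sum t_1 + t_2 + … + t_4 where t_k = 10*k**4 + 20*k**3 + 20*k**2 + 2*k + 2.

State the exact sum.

Ratio r(k) = (5*k**4 + 30*k**3 + 70*k**2 + 71*k + 27)/(5*k**4 + 10*k**3 + 10*k**2 + k + 1).
Gosper form: A/B · C(k+1)/C(k) with A=1, B=1, C=k**4 + 2*k**3 + 2*k**2 + k/5 + 1/5.
Need (1)·f(k+1) − (1)·f(k) = k**4 + 2*k**3 + 2*k**2 + k/5 + 1/5.
deg f ≤ 5 (via 0,0,4).
A polynomial solution: f(k) = k*(k**4 - 2*k + 2)/5.
Then R = B(k−1)f/C = k*(k**4 - 2*k + 2)/(5*k**4 + 10*k**3 + 10*k**2 + k + 1), so s_k = R(k)·t_k = 2*k*(k**4 - 2*k + 2).
Verify: 10*k**4 + 20*k**3 + 20*k**2 + 2*k + 2 matches t_k.
Σ_(k=1)^(4) t_k = s_(5) − s_(1) = 6170 − (2) = 6168.

Σ = 6168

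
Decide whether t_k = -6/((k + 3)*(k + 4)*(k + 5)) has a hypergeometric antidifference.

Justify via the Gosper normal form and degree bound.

Step 1: r(k) = (k + 3)/(k + 6).
Normal form (A,B,C) = (k + 3, k + 6, 1).
Key eq: (k + 3)·f(k+1) = (k + 5)·f(k) + (1).
Bound: deg f ≤ 2.
Solving with deg f ≤ 2: f(k) = k*(k + 7)/24.
So s_k = (B(k−1)f/C)·t_k = (k*(k + 5)*(k + 7)/24)·t_k = k*(-k - 7)/(4*(k + 3)*(k + 4)).
Verify: -6/(k**3 + 12*k**2 + 47*k + 60) matches t_k.

Yes. s_k = k*(-k - 7)/(4*(k + 3)*(k + 4)).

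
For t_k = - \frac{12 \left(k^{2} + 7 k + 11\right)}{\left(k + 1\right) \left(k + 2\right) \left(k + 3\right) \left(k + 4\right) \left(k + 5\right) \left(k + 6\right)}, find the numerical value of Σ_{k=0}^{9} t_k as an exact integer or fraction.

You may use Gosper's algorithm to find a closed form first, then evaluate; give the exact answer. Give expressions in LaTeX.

Σ = -568/2145

Step 1: r(k) = (k + 1)*(7*k + (k + 1)**2 + 18)/((k + 7)*(k**2 + 7*k + 11)).
Gosper form: A/B · C(k+1)/C(k) with A=k + 1, B=k + 7, C=k**2 + 7*k + 11.
Solve (k + 1)·f(k+1) − (k + 6)·f(k) = k**2 + 7*k + 11.
deg f ≤ 5 (via 1,1,2).
Coefficient equations give f(k) = k*(k + 2)*(k + 4)*(k**2 + 9*k + 23)/45.
Then R = B(k−1)f/C = k*(k + 2)*(k + 4)*(k + 6)*(k**2 + 9*k + 23)/(45*(k**2 + 7*k + 11)), so s_k = R(k)·t_k = 4*k*(-k**2 - 9*k - 23)/(15*(k**3 + 9*k**2 + 23*k + 15)).
Verify: 12*(-k**2 - 7*k - 11)/(k**6 + 21*k**5 + 175*k**4 + 735*k**3 + 1624*k**2 + 1764*k + 720) matches t_k.
Σ_(k=0)^(9) t_k = s_(10) − s_(0) = -568/2145 − (0) = -568/2145.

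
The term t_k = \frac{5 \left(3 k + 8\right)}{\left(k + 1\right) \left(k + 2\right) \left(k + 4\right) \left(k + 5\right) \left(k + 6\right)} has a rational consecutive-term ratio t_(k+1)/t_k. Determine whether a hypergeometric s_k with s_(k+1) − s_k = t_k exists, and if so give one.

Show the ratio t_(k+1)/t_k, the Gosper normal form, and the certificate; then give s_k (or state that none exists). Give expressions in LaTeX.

s_k = \frac{k \left(k^{2} + 10 k + 29\right)}{4 \left(k^{3} + 10 k^{2} + 29 k + 20\right)}

Ratio r(k) = (k + 1)*(k + 4)*(3*k + 11)/((k + 3)*(k + 7)*(3*k + 8)).
So A=k + 1 and B=k + 7, with C=k**2 + 17*k/3 + 8.
Need (k + 1)·f(k+1) − (k + 6)·f(k) = k**2 + 17*k/3 + 8.
From deg A=1, deg B=1, deg C=2: d=5.
Solving with deg f ≤ 5: f(k) = k*(k + 2)*(k + 3)*(k**2 + 10*k + 29)/60.
R(k) = B(k−1)·f(k)/C(k) = k*(k + 2)*(k + 6)*(k**2 + 10*k + 29)/(20*(3*k + 8)); s_k = R·t_k = k*(k**2 + 10*k + 29)/(4*(k**3 + 10*k**2 + 29*k + 20)).
s_(k+1) − s_k = 5*(3*k + 8)/(k**5 + 18*k**4 + 121*k**3 + 372*k**2 + 508*k + 240) = t_k.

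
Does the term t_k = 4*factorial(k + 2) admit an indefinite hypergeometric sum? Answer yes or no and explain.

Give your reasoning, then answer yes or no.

No; the degree bound rules out any f.

Compute t_(k+1)/t_k: get k + 3.
So A=k + 3 and B=1, with C=1.
Need (k + 3)·f(k+1) − (1)·f(k) = 1.
Degrees (1,0,0) ⇒ d ≤ -1.
Negative degree bound (-1): no f exists, t_k not Gosper-summable.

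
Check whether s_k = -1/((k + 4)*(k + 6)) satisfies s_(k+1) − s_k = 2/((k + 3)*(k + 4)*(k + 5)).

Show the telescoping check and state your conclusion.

Invalid: residual 3*(-3*k - 17)/(k**5 + 25*k**4 + 245*k**3 + 1175*k**2 + 2754*k + 2520) ≠ 0.

s_(k+1) = -1/((k + 5)*(k + 7))
s_(k+1) − s_k = (2*k + 11)/(k**4 + 22*k**3 + 179*k**2 + 638*k + 840)
(s_(k+1) − s_k) − t_k = 3*(-3*k - 17)/(k**5 + 25*k**4 + 245*k**3 + 1175*k**2 + 2754*k + 2520)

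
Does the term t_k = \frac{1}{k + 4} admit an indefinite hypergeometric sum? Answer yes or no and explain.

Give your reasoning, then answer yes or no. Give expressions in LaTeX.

No — the linear system for f has no solution.

Compute t_(k+1)/t_k: get (k + 4)/(k + 5).
Factor: A=k + 4; B=k + 5; C=1.
Need (k + 4)·f(k+1) − (k + 4)·f(k) = 1.
d = 0 from the (1,1,0) case.
Put f(k) = c0: A·f(k+1) − B(k−1)·f(k) − C = -1; need -1 = 0 — inconsistent ⇒ no f, not summable.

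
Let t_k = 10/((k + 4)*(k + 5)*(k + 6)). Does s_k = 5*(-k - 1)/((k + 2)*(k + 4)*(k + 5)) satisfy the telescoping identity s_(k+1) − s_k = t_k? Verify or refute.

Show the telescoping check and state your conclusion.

s_(k+1) = 5*(-k - 2)/((k + 3)*(k + 5)*(k + 6))
s_(k+1) − s_k = 5*(2*k**2 + 7*k + 2)/(k**5 + 20*k**4 + 155*k**3 + 580*k**2 + 1044*k + 720)
(s_(k+1) − s_k) − t_k = 5*(-3*k - 10)/(k**5 + 20*k**4 + 155*k**3 + 580*k**2 + 1044*k + 720)

Invalid: residual 5*(-3*k - 10)/(k**5 + 20*k**4 + 155*k**3 + 580*k**2 + 1044*k + 720) ≠ 0.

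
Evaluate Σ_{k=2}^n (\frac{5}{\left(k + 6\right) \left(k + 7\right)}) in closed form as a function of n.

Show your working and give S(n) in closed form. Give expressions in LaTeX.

t_(k+1)/t_k = (k + 6)/(k + 8).
A = k + 6, B = k + 8, C = 1.
Solve (k + 6)·f(k+1) − (k + 7)·f(k) = 1.
Degrees (1,1,0) ⇒ d ≤ 1.
Solving with deg f ≤ 1: f(k) = k/6.
R(k) = B(k−1)·f(k)/C(k) = k*(k + 7)/6; s_k = R·t_k = 5*k/(6*(k + 6)).
Check: Δs_k = 5/(k**2 + 13*k + 42). ✓
s_(n+1) = 5*(n + 1)/(6*(n + 7)) and s_(2) = 5/24, so S(n) = 5*(n - 1)/(8*(n + 7)).

S(n) = \frac{5 \left(n - 1\right)}{8 \left(n + 7\right)}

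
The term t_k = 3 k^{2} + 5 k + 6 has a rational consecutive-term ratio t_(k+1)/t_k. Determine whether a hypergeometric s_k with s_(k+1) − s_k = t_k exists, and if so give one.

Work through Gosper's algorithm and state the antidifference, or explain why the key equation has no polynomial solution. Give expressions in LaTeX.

r(k) = (3*k**2 + 11*k + 14)/(3*k**2 + 5*k + 6) after simplifying.
Normal form (A,B,C) = (1, 1, k**2 + 5*k/3 + 2).
Set up (1)·f(k+1) − (1)·f(k) − (k**2 + 5*k/3 + 2) = 0.
From deg A=0, deg B=0, deg C=2: d=3.
Coefficient equations give f(k) = k*(k**2 + k + 4)/3.
Get s_k = R·t_k = k*(k**2 + k + 4) with R(k) = B(k−1)f(k)/C(k) = k*(k**2 + k + 4)/(3*k**2 + 5*k + 6).
s_(k+1) − s_k = 3*k**2 + 5*k + 6 = t_k.

s_k = k \left(k^{2} + k + 4\right)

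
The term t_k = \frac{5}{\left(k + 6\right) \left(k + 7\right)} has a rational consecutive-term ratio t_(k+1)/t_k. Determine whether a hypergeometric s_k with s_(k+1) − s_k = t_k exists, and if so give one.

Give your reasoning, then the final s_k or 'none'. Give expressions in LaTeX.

s_k = \frac{5 k}{6 \left(k + 6\right)}

Step 1: r(k) = (k + 6)/(k + 8).
So A=k + 6 and B=k + 8, with C=1.
Solve (k + 6)·f(k+1) − (k + 7)·f(k) = 1.
Degrees (1,1,0) ⇒ d ≤ 1.
Coefficient equations give f(k) = k/6.
R(k) = B(k−1)·f(k)/C(k) = k*(k + 7)/6; s_k = R·t_k = 5*k/(6*(k + 6)).
Check: Δs_k = 5/(k**2 + 13*k + 42). ✓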